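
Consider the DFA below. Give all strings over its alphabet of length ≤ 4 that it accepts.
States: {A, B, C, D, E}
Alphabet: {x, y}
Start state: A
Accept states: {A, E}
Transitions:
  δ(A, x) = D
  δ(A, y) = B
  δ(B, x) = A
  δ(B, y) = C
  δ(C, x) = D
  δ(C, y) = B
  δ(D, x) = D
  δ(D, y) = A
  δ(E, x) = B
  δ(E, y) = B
ε, xy, yx, xxy, xxxy, xyxy, xyyx, yxxy, yxyx, yyxy, yyyx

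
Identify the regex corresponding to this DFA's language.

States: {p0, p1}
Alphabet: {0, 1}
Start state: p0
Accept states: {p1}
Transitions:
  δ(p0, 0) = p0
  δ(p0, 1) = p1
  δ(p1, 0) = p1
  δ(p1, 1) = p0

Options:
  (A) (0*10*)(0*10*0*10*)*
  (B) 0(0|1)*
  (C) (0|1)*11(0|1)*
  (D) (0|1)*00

Check each option against the DFA on short strings; one disagreement eliminates an option:
  (A) (0*10*)(0*10*0*10*)*: agrees with the DFA on every string of length ≤ 6
  (B) 0(0|1)*: on '0' the DFA goes p0 → p0 and rejects (p0 ∉ Accept), but the regex matches it → eliminate
  (C) (0|1)*11(0|1)*: on '1' the DFA goes p0 → p1 and accepts (p1 ∈ Accept), but the regex does not match it → eliminate
  (D) (0|1)*00: on '1' the DFA goes p0 → p1 and accepts (p1 ∈ Accept), but the regex does not match it → eliminate
Only (A) is consistent with the DFA.
(A) (0*10*)(0*10*0*10*)*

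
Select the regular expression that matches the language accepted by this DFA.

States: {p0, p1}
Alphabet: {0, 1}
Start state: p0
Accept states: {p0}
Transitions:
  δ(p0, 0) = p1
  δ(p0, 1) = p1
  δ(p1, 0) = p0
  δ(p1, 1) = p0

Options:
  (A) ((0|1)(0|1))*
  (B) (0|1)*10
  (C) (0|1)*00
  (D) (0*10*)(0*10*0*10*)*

Check each option against the DFA on short strings; one disagreement eliminates an option:
  (A) ((0|1)(0|1))*: agrees with the DFA on every string of length ≤ 6
  (B) (0|1)*10: on ε the DFA stays in p0 and accepts (p0 ∈ Accept), but the regex does not match it → eliminate
  (C) (0|1)*00: on ε the DFA stays in p0 and accepts (p0 ∈ Accept), but the regex does not match it → eliminate
  (D) (0*10*)(0*10*0*10*)*: on ε the DFA stays in p0 and accepts (p0 ∈ Accept), but the regex does not match it → eliminate
Only (A) is consistent with the DFA.
(A) ((0|1)(0|1))*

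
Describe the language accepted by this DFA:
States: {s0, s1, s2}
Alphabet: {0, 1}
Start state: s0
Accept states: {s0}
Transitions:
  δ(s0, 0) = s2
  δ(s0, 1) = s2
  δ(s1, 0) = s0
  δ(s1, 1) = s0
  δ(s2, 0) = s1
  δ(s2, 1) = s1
Testing a few strings:
  '01' → reject
  '0' → reject
  '1001' → reject
  '1101' → reject
State roles: s0=length ≡ 0 (mod 3); s1=length ≡ 2 (mod 3); s2=length ≡ 1 (mod 3)
All binary strings whose length is a multiple of 3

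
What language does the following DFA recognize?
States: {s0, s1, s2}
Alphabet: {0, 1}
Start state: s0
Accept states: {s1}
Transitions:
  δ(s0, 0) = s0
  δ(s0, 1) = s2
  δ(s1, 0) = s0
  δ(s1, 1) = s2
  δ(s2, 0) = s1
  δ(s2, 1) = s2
Testing a few strings:
  '00' → reject
  '1' → reject
  '1110' → accept
  '011' → reject
State roles: s0=no suffix match; s1=suffix is 10; s2=one trailing 1
All binary strings ending with 10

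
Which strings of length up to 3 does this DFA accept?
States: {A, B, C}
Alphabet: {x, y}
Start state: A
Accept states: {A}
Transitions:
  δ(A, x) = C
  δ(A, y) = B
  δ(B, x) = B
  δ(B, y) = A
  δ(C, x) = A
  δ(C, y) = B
ε, xx, yy, xyy, yxy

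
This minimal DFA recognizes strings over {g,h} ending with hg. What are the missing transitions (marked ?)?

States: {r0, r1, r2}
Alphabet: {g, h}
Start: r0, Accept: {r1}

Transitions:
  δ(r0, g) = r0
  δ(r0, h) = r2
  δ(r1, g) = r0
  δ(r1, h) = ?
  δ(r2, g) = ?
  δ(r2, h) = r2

From the language and accept set, identify what each state tracks — r0: no suffix match; r1: suffix is hg; r2: one trailing h.
Each missing δ(q, a) is the state matching the new tracked value after reading a.
δ(r1, h) = r2; δ(r2, g) = r1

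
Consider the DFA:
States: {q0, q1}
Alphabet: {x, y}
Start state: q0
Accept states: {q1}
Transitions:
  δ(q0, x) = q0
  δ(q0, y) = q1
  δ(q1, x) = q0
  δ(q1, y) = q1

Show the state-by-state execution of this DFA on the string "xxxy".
read 'x': q0 → q0
  read 'x': q0 → q0
  read 'x': q0 → q0
  read 'y': q0 → q1
q0 -> q0 -> q0 -> q0 -> q1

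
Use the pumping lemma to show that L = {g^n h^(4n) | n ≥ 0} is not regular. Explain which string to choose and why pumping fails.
Assume L is regular with pumping length p. Idea: pumping the g-block breaks the 1:4 ratio.
Choose s = g^p h^(4p) (length 5p ≥ p). By the pumping lemma, s = xyz with |xy| ≤ p, |y| > 0, so y = g^k with k ≥ 1. Then xy²z = g^(p+k) h^(4p). For this to be in L we would need 4p = 4(p+k), i.e. 4k = 0, contradicting k ≥ 1. So xy²z ∉ L.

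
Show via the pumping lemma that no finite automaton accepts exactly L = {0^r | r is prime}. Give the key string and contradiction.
Assume L is regular with pumping length p. Idea: pumping by a suitable count produces a composite length.
Let q be a prime with q ≥ p and choose s = 0^q ∈ L. By the pumping lemma, s = xyz with |xy| ≤ p, |y| = k ≥ 1. Take i = q+1: |xy^(q+1)z| = q + q·k = q(1+k). Since q ≥ 2 and 1+k ≥ 2, q(1+k) is composite, so xy^(q+1)z ∉ L.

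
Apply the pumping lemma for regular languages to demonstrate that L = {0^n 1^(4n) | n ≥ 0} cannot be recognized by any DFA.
Assume L is regular with pumping length p. Idea: pumping the 0-block breaks the 1:4 ratio.
Choose s = 0^p 1^(4p) (length 5p ≥ p). By the pumping lemma, s = xyz with |xy| ≤ p, |y| > 0, so y = 0^k with k ≥ 1. Then xy²z = 0^(p+k) 1^(4p). For this to be in L we would need 4p = 4(p+k), i.e. 4k = 0, contradicting k ≥ 1. So xy²z ∉ L.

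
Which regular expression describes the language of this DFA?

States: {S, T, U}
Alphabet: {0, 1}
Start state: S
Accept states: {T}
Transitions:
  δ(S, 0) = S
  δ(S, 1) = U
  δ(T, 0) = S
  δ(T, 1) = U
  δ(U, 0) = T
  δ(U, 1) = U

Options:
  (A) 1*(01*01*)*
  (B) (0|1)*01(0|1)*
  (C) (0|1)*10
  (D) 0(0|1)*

Check each option against the DFA on short strings; one disagreement eliminates an option:
  (A) 1*(01*01*)*: on ε the DFA stays in S and rejects (S ∉ Accept), but the regex matches it → eliminate
  (B) (0|1)*01(0|1)*: on '01' the DFA goes S → S → U and rejects (U ∉ Accept), but the regex matches it → eliminate
  (C) (0|1)*10: agrees with the DFA on every string of length ≤ 6
  (D) 0(0|1)*: on '0' the DFA goes S → S and rejects (S ∉ Accept), but the regex matches it → eliminate
Only (C) is consistent with the DFA.
(C) (0|1)*10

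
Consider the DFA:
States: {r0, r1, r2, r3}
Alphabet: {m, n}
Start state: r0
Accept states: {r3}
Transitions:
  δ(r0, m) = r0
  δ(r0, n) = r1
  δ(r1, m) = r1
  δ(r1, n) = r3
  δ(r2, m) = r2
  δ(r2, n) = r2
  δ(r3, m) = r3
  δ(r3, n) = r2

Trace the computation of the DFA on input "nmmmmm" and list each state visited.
read 'n': r0 → r1
  read 'm': r1 → r1
  read 'm': r1 → r1
  read 'm': r1 → r1
  read 'm': r1 → r1
  read 'm': r1 → r1
r0 -> r1 -> r1 -> r1 -> r1 -> r1 -> r1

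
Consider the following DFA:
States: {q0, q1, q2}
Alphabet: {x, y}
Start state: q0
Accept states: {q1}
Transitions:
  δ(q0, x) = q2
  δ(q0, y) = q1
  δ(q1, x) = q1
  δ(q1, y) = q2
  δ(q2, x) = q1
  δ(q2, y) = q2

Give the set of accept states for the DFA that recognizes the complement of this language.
Complement accept states = All states \ Original accept states
= {q0, q1, q2} \ {q1}
{q0, q2}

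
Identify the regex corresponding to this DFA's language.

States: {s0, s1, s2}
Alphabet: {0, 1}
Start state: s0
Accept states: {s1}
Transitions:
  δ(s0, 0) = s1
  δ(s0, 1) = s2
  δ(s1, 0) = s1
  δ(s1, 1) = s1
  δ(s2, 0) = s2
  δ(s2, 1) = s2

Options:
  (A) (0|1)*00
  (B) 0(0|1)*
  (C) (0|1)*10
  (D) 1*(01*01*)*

Check each option against the DFA on short strings; one disagreement eliminates an option:
  (A) (0|1)*00: on '0' the DFA goes s0 → s1 and accepts (s1 ∈ Accept), but the regex does not match it → eliminate
  (B) 0(0|1)*: agrees with the DFA on every string of length ≤ 6
  (C) (0|1)*10: on '0' the DFA goes s0 → s1 and accepts (s1 ∈ Accept), but the regex does not match it → eliminate
  (D) 1*(01*01*)*: on ε the DFA stays in s0 and rejects (s0 ∉ Accept), but the regex matches it → eliminate
Only (B) is consistent with the DFA.
(B) 0(0|1)*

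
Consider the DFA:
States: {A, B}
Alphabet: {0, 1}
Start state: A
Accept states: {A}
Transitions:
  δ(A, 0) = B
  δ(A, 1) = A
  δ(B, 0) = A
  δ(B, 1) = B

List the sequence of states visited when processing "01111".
read '0': A → B
  read '1': B → B
  read '1': B → B
  read '1': B → B
  read '1': B → B
A -> B -> B -> B -> B -> B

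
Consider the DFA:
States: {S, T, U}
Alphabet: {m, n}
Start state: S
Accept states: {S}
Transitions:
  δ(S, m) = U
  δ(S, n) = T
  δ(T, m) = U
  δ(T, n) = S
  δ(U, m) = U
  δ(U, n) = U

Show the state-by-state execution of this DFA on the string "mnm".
read 'm': S → U
  read 'n': U → U
  read 'm': U → U
S -> U -> U -> U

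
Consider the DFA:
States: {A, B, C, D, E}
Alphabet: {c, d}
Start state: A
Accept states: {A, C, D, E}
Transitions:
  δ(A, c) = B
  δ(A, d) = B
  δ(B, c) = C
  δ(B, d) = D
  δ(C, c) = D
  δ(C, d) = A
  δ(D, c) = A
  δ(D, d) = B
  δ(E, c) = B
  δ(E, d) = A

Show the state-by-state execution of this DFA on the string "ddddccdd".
read 'd': A → B
  read 'd': B → D
  read 'd': D → B
  read 'd': B → D
  read 'c': D → A
  read 'c': A → B
  read 'd': B → D
  read 'd': D → B
A -> B -> D -> B -> D -> A -> B -> D -> B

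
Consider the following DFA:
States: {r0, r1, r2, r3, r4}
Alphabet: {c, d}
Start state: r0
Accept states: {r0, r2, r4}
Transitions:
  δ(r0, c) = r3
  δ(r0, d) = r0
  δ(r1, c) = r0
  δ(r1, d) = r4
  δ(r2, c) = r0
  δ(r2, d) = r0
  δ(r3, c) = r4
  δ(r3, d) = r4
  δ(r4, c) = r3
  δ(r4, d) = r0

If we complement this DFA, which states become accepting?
Complement accept states = All states \ Original accept states
= {r0, r1, r2, r3, r4} \ {r0, r2, r4}
{r1, r3}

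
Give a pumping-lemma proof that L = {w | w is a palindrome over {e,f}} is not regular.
Assume L is regular with pumping length p. Idea: pumping the leading e-block breaks the symmetry.
Choose s = e^p f e^p (a palindrome of length 2p+1 ≥ p). By the pumping lemma, s = xyz with |xy| ≤ p, |y| > 0, so y = e^k with k > 0 (xy lies entirely in the first e^p). Then xy²z = e^(p+k) f e^p, which is not a palindrome since p+k ≠ p.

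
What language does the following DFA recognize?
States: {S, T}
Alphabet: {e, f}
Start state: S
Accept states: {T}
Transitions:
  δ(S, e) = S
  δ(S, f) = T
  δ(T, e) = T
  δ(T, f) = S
Testing a few strings:
  'ef' → accept
  'ff' → reject
  'e' → reject
  'eee' → reject
State roles: S=even number of f's so far; T=odd number of f's so far
All strings over {e,f} with an odd number of f's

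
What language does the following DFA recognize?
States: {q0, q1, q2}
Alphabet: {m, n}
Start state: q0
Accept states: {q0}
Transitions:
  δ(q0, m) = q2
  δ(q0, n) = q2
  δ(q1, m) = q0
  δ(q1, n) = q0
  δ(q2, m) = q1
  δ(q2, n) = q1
Testing a few strings:
  'm' → reject
  'n' → reject
  'mm' → reject
  'nmnn' → reject
State roles: q0=length ≡ 0 (mod 3); q1=length ≡ 2 (mod 3); q2=length ≡ 1 (mod 3)
All strings over {m,n} whose length is a multiple of 3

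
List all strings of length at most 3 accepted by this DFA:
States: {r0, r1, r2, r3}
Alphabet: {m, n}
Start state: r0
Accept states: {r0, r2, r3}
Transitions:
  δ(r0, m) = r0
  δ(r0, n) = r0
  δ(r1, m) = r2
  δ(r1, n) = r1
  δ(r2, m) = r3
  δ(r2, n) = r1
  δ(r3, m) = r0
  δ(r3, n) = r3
ε, m, n, mm, mn, nm, nn, mmm, mmn, mnm, mnn, nmm, nmn, nnm, nnn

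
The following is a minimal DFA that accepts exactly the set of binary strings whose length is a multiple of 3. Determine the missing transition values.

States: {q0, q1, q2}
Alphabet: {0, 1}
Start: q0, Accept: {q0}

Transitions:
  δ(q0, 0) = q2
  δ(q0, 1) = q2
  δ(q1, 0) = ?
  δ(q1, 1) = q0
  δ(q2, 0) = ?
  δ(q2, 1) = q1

From the language and accept set, identify what each state tracks — q0: length ≡ 0 (mod 3); q1: length ≡ 2 (mod 3); q2: length ≡ 1 (mod 3).
Each missing δ(q, a) is the state matching the new tracked value after reading a.
δ(q1, 0) = q0; δ(q2, 0) = q1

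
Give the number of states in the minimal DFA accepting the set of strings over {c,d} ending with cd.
By Myhill–Nerode, count the distinguishable equivalence classes: 3 classes — one per longest suffix of the input that is a prefix of 'cd' (lengths 0 through 2); only the length-2 class is accepting.
3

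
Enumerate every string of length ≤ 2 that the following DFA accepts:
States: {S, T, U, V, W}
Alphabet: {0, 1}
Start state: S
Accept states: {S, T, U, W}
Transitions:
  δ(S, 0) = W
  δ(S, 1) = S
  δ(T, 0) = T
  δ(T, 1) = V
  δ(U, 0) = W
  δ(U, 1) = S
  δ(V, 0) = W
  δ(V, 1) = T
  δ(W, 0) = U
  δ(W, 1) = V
ε, 0, 1, 00, 10, 11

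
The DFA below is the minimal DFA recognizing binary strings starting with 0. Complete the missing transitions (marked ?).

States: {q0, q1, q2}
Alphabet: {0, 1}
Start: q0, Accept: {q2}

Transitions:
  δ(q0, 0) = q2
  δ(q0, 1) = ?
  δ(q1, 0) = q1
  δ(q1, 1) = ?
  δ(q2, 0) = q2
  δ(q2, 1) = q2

From the language and accept set, identify what each state tracks — q0: no input read; q1: started with 1 (dead); q2: started with 0.
Each missing δ(q, a) is the state matching the new tracked value after reading a.
δ(q0, 1) = q1; δ(q1, 1) = q1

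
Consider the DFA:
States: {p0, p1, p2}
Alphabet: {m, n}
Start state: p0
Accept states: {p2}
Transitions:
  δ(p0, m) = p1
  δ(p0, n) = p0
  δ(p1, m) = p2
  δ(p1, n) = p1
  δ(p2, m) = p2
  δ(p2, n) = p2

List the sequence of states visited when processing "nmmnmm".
read 'n': p0 → p0
  read 'm': p0 → p1
  read 'm': p1 → p2
  read 'n': p2 → p2
  read 'm': p2 → p2
  read 'm': p2 → p2
p0 -> p0 -> p1 -> p2 -> p2 -> p2 -> p2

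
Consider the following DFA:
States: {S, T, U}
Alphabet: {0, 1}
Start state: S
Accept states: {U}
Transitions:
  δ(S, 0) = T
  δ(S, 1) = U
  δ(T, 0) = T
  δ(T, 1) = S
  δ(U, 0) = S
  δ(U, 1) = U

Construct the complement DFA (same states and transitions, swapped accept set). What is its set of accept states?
Complement accept states = All states \ Original accept states
= {S, T, U} \ {U}
{S, T}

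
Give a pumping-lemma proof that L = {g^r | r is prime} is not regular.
Assume L is regular with pumping length p. Idea: pumping by a suitable count produces a composite length.
Let q be a prime with q ≥ p and choose s = g^q ∈ L. By the pumping lemma, s = xyz with |xy| ≤ p, |y| = k ≥ 1. Take i = q+1: |xy^(q+1)z| = q + q·k = q(1+k). Since q ≥ 2 and 1+k ≥ 2, q(1+k) is composite, so xy^(q+1)z ∉ L.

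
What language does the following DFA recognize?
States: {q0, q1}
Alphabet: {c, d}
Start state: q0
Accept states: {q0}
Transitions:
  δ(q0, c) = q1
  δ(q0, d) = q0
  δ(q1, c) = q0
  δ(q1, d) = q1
Testing a few strings:
  'ddc' → reject
  'dd' → accept
  'c' → reject
  'cdd' → reject
State roles: q0=even number of c's so far; q1=odd number of c's so far
All strings over {c,d} with an even number of c's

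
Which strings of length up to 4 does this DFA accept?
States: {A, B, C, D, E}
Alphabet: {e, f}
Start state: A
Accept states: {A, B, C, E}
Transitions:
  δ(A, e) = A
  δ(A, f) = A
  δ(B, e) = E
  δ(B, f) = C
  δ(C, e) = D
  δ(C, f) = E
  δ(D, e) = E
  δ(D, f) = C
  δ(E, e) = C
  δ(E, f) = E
ε, e, f, ee, ef, fe, ff, eee, eef, efe, eff, fee, fef, ffe, fff, eeee, eeef, eefe, eeff, efee, efef, effe, efff, feee, feef, fefe, feff, ffee, ffef, fffe, ffff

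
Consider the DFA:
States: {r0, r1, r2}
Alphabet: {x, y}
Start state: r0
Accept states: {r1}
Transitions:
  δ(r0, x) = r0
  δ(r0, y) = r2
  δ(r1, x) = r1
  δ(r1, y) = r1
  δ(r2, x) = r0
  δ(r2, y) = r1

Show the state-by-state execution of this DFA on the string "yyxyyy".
read 'y': r0 → r2
  read 'y': r2 → r1
  read 'x': r1 → r1
  read 'y': r1 → r1
  read 'y': r1 → r1
  read 'y': r1 → r1
r0 -> r2 -> r1 -> r1 -> r1 -> r1 -> r1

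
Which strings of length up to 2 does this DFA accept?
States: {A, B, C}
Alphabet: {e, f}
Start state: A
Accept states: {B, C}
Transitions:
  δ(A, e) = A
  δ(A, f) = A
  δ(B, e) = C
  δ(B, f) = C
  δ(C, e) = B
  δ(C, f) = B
None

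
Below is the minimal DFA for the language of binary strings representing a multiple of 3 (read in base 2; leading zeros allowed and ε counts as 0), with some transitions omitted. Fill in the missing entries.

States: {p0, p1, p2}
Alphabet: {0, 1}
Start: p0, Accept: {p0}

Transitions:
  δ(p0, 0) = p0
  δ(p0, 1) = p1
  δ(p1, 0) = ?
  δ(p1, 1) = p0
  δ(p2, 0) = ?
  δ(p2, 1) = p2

From the language and accept set, identify what each state tracks — p0: value ≡ 0 (mod 3); p1: value ≡ 1 (mod 3); p2: value ≡ 2 (mod 3).
Each missing δ(q, a) is the state matching the new tracked value after reading a.
δ(p1, 0) = p2; δ(p2, 0) = p1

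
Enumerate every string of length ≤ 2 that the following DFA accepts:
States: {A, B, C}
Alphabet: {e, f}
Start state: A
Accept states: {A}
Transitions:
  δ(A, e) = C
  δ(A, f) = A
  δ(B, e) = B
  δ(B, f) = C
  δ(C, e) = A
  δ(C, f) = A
ε, f, ee, ef, ff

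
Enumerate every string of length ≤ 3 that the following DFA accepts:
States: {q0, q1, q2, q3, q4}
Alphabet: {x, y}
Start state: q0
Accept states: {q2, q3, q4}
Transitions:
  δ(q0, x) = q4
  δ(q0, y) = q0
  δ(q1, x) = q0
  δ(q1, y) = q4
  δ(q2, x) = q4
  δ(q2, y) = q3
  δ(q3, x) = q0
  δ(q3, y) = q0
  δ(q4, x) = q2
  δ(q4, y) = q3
x, xx, xy, yx, xxx, xxy, yxx, yxy, yyx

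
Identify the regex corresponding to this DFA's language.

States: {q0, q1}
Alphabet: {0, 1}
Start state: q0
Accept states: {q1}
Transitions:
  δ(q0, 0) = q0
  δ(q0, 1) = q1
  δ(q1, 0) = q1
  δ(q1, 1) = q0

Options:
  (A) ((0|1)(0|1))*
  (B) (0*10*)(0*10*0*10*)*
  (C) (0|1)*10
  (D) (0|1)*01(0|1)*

Check each option against the DFA on short strings; one disagreement eliminates an option:
  (A) ((0|1)(0|1))*: on ε the DFA stays in q0 and rejects (q0 ∉ Accept), but the regex matches it → eliminate
  (B) (0*10*)(0*10*0*10*)*: agrees with the DFA on every string of length ≤ 6
  (C) (0|1)*10: on '1' the DFA goes q0 → q1 and accepts (q1 ∈ Accept), but the regex does not match it → eliminate
  (D) (0|1)*01(0|1)*: on '1' the DFA goes q0 → q1 and accepts (q1 ∈ Accept), but the regex does not match it → eliminate
Only (B) is consistent with the DFA.
(B) (0*10*)(0*10*0*10*)*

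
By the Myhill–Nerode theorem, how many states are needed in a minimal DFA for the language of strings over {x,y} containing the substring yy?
By Myhill–Nerode, count the distinguishable equivalence classes: 3 classes — one per longest suffix of the input that is a prefix of 'yy' (lengths 0 through 1), plus an absorbing 'already seen yy' class.
3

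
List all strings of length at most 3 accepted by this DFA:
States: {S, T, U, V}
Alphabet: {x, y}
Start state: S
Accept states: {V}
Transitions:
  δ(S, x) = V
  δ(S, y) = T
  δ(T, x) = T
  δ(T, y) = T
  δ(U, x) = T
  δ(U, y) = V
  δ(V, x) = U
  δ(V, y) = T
x, xxy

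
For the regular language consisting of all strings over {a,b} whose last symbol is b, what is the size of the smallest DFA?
By Myhill–Nerode, count the distinguishable equivalence classes: 2^1 = 2 classes — the DFA must remember the last 1 symbol read; every pair of distinct length-1 suffixes is distinguishable by some continuation.
2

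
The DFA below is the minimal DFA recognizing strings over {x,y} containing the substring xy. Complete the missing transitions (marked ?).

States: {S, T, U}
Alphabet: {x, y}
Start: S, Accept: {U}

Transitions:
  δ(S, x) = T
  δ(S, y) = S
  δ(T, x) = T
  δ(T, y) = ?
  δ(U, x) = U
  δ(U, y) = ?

From the language and accept set, identify what each state tracks — S: no x seen yet; T: seen a x, waiting for y; U: substring xy seen.
Each missing δ(q, a) is the state matching the new tracked value after reading a.
δ(T, y) = U; δ(U, y) = U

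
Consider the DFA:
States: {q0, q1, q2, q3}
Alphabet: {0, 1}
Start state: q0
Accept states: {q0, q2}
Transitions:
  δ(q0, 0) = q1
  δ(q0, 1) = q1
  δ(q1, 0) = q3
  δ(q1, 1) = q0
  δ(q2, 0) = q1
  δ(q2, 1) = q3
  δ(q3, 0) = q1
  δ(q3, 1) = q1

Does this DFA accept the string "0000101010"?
Processing string "0000101010":
  q0 --0--> q1
  q1 --0--> q3
  q3 --0--> q1
  q1 --0--> q3
  q3 --1--> q1
  q1 --0--> q3
  q3 --1--> q1
  q1 --0--> q3
  q3 --1--> q1
  q1 --0--> q3
Final state: q3
Accept states: {q0, q2}
No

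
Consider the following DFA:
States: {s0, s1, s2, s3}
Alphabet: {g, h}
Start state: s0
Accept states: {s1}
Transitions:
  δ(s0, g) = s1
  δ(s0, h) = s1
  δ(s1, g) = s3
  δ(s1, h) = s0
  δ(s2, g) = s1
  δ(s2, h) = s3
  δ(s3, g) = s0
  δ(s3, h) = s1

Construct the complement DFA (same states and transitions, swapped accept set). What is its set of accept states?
Complement accept states = All states \ Original accept states
= {s0, s1, s2, s3} \ {s1}
{s0, s2, s3}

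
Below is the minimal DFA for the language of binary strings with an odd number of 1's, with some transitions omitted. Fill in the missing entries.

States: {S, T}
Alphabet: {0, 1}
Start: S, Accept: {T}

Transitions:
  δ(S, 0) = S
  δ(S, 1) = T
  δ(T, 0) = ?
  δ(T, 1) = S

From the language and accept set, identify what each state tracks — S: even number of 1's so far; T: odd number of 1's so far.
Each missing δ(q, a) is the state matching the new tracked value after reading a.
δ(T, 0) = T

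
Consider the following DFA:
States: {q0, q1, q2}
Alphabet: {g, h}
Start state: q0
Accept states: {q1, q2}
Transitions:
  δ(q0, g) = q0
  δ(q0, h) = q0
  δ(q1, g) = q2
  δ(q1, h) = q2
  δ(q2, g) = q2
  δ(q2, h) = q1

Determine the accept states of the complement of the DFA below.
Complement accept states = All states \ Original accept states
= {q0, q1, q2} \ {q1, q2}
{q0}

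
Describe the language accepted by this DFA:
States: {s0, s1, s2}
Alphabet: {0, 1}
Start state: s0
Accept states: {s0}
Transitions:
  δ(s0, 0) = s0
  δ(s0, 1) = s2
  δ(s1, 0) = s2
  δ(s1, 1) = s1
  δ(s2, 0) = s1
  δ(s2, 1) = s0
Testing a few strings:
  '1' → reject
  '1101' → reject
  '10' → reject
  '1000' → reject
State roles: s0=value ≡ 0 (mod 3); s1=value ≡ 2 (mod 3); s2=value ≡ 1 (mod 3)
All binary strings representing a multiple of 3 (read in base 2; leading zeros allowed and ε counts as 0)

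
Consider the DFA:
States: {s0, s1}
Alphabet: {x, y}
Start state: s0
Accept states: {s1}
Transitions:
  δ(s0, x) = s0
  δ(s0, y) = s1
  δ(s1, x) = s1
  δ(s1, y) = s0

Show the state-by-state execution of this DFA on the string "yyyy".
read 'y': s0 → s1
  read 'y': s1 → s0
  read 'y': s0 → s1
  read 'y': s1 → s0
s0 -> s1 -> s0 -> s1 -> s0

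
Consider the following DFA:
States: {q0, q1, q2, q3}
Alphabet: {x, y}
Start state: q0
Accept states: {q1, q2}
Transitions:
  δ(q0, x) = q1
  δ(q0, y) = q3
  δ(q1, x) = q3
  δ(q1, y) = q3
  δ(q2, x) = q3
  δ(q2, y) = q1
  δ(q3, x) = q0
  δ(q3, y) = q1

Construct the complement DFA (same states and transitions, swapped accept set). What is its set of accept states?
Complement accept states = All states \ Original accept states
= {q0, q1, q2, q3} \ {q1, q2}
{q0, q3}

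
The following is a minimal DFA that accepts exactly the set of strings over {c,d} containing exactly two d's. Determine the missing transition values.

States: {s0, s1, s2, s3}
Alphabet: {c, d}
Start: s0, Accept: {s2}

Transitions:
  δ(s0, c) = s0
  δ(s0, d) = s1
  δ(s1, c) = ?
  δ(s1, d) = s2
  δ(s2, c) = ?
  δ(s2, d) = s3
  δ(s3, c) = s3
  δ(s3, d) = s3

From the language and accept set, identify what each state tracks — s0: zero d's; s1: one d; s2: two d's; s3: ≥ three d's (dead).
Each missing δ(q, a) is the state matching the new tracked value after reading a.
δ(s1, c) = s1; δ(s2, c) = s2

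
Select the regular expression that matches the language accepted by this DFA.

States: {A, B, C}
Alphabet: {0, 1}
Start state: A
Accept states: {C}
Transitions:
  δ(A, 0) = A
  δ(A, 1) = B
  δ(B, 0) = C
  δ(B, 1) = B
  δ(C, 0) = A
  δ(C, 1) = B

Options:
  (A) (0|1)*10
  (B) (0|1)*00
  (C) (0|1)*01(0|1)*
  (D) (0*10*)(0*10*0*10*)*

Check each option against the DFA on short strings; one disagreement eliminates an option:
  (A) (0|1)*10: agrees with the DFA on every string of length ≤ 6
  (B) (0|1)*00: on '00' the DFA goes A → A → A and rejects (A ∉ Accept), but the regex matches it → eliminate
  (C) (0|1)*01(0|1)*: on '01' the DFA goes A → A → B and rejects (B ∉ Accept), but the regex matches it → eliminate
  (D) (0*10*)(0*10*0*10*)*: on '1' the DFA goes A → B and rejects (B ∉ Accept), but the regex matches it → eliminate
Only (A) is consistent with the DFA.
(A) (0|1)*10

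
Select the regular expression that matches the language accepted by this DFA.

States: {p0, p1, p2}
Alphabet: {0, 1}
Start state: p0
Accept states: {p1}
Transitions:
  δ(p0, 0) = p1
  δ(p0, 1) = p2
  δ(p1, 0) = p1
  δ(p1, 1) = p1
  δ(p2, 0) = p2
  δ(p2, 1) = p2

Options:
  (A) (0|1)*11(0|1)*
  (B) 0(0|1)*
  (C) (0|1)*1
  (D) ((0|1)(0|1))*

Check each option against the DFA on short strings; one disagreement eliminates an option:
  (A) (0|1)*11(0|1)*: on '0' the DFA goes p0 → p1 and accepts (p1 ∈ Accept), but the regex does not match it → eliminate
  (B) 0(0|1)*: agrees with the DFA on every string of length ≤ 6
  (C) (0|1)*1: on '0' the DFA goes p0 → p1 and accepts (p1 ∈ Accept), but the regex does not match it → eliminate
  (D) ((0|1)(0|1))*: on ε the DFA stays in p0 and rejects (p0 ∉ Accept), but the regex matches it → eliminate
Only (B) is consistent with the DFA.
(B) 0(0|1)*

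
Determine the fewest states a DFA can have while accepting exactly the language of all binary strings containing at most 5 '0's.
By Myhill–Nerode, count the distinguishable equivalence classes: 7 classes — having seen 0, 1, …, 5, or >5 copies of '0'; counts 0 through 5 are accepting and >5 is dead.
7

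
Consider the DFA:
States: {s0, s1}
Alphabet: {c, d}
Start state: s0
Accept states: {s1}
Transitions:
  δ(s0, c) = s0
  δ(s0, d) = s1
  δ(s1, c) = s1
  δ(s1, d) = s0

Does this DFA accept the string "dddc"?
Processing string "dddc":
  s0 --d--> s1
  s1 --d--> s0
  s0 --d--> s1
  s1 --c--> s1
Final state: s1
Accept states: {s1}
Yes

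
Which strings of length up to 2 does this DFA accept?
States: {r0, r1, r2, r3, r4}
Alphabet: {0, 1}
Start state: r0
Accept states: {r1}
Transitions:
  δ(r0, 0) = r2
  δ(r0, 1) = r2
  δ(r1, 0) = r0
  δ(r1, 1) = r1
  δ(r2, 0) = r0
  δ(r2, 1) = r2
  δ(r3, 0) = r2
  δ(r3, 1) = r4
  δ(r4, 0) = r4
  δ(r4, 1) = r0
None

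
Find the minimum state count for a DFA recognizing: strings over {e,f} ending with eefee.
By Myhill–Nerode, count the distinguishable equivalence classes: 6 classes — one per longest suffix of the input that is a prefix of 'eefee' (lengths 0 through 5); only the length-5 class is accepting.
6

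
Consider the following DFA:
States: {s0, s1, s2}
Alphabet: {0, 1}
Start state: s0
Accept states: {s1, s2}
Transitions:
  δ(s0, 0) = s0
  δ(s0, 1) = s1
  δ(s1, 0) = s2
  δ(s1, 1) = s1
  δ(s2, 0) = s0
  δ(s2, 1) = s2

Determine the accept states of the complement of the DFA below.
Complement accept states = All states \ Original accept states
= {s0, s1, s2} \ {s1, s2}
{s0}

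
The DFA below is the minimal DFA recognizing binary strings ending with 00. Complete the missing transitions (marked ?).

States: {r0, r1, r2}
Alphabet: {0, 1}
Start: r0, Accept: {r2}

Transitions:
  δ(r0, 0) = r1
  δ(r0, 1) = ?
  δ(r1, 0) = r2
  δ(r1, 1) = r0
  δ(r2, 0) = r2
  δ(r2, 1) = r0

From the language and accept set, identify what each state tracks — r0: last symbol not 0; r1: one trailing 0; r2: two trailing 0's.
Each missing δ(q, a) is the state matching the new tracked value after reading a.
δ(r0, 1) = r0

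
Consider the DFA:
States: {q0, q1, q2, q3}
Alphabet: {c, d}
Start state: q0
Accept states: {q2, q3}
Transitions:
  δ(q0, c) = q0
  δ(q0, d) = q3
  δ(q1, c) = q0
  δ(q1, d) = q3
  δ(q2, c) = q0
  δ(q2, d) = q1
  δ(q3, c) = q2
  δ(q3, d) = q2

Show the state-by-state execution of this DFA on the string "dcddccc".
read 'd': q0 → q3
  read 'c': q3 → q2
  read 'd': q2 → q1
  read 'd': q1 → q3
  read 'c': q3 → q2
  read 'c': q2 → q0
  read 'c': q0 → q0
q0 -> q3 -> q2 -> q1 -> q3 -> q2 -> q0 -> q0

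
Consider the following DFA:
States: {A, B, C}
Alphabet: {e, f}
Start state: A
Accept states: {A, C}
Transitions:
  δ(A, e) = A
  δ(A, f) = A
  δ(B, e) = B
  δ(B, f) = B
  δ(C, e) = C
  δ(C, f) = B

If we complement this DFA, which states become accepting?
Complement accept states = All states \ Original accept states
= {A, B, C} \ {A, C}
{B}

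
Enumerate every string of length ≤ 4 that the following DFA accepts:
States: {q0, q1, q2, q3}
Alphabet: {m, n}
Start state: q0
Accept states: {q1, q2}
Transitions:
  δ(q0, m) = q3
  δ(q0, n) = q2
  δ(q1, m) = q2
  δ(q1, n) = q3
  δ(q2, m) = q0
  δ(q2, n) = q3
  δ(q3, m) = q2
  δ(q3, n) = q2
n, mm, mn, nmn, nnm, nnn, mmmn, mmnm, mmnn, mnmn, mnnm, mnnn, nmmm, nmmn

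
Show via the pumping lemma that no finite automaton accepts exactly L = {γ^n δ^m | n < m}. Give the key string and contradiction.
Assume L is regular with pumping length p. Idea: pumping up the γ-block makes the γ-count reach the δ-count.
Choose s = γ^p δ^(p+1) ∈ L. By the pumping lemma, s = xyz with |xy| ≤ p, |y| > 0, so y = γ^k with k ≥ 1. Then xy²z = γ^(p+k) δ^(p+1). Since p+k ≥ p+1, the number of γ's is no longer strictly less than the number of δ's, so xy²z ∉ L.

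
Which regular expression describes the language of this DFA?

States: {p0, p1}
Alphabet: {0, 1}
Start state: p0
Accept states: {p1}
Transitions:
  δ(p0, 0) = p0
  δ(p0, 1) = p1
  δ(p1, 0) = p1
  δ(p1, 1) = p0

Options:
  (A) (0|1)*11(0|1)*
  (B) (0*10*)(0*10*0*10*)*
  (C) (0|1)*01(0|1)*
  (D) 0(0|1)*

Check each option against the DFA on short strings; one disagreement eliminates an option:
  (A) (0|1)*11(0|1)*: on '1' the DFA goes p0 → p1 and accepts (p1 ∈ Accept), but the regex does not match it → eliminate
  (B) (0*10*)(0*10*0*10*)*: agrees with the DFA on every string of length ≤ 6
  (C) (0|1)*01(0|1)*: on '1' the DFA goes p0 → p1 and accepts (p1 ∈ Accept), but the regex does not match it → eliminate
  (D) 0(0|1)*: on '0' the DFA goes p0 → p0 and rejects (p0 ∉ Accept), but the regex matches it → eliminate
Only (B) is consistent with the DFA.
(B) (0*10*)(0*10*0*10*)*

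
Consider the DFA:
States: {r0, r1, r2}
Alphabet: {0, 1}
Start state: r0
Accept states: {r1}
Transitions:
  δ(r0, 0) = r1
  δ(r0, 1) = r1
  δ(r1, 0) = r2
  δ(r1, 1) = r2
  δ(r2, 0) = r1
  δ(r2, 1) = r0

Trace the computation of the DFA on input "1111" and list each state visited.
read '1': r0 → r1
  read '1': r1 → r2
  read '1': r2 → r0
  read '1': r0 → r1
r0 -> r1 -> r2 -> r0 -> r1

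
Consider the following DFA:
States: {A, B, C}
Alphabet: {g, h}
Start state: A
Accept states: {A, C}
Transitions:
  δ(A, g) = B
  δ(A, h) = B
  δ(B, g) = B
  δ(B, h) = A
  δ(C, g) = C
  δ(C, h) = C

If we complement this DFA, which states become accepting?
Complement accept states = All states \ Original accept states
= {A, B, C} \ {A, C}
{B}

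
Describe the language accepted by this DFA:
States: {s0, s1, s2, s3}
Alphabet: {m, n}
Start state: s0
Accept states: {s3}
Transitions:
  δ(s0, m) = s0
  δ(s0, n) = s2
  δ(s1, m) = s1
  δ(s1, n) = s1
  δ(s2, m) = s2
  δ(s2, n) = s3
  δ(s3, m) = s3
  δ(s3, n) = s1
Testing a few strings:
  'n' → reject
  'mmmn' → reject
  'm' → reject
  'nnn' → reject
State roles: s0=zero n's; s1=≥ three n's (dead); s2=one n; s3=two n's
All strings over {m,n} containing exactly two n's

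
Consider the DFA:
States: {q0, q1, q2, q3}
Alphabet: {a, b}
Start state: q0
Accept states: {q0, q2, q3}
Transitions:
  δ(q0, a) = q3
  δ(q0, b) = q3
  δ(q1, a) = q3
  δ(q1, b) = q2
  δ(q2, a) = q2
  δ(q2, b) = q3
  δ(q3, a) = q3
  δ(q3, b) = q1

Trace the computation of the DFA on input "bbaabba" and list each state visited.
read 'b': q0 → q3
  read 'b': q3 → q1
  read 'a': q1 → q3
  read 'a': q3 → q3
  read 'b': q3 → q1
  read 'b': q1 → q2
  read 'a': q2 → q2
q0 -> q3 -> q1 -> q3 -> q3 -> q1 -> q2 -> q2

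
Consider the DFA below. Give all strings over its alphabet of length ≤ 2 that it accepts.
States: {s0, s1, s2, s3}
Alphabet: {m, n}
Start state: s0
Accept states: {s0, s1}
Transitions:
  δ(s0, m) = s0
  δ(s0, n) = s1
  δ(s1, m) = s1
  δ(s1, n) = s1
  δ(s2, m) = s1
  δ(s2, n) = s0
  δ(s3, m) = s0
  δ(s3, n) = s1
ε, m, n, mm, mn, nm, nn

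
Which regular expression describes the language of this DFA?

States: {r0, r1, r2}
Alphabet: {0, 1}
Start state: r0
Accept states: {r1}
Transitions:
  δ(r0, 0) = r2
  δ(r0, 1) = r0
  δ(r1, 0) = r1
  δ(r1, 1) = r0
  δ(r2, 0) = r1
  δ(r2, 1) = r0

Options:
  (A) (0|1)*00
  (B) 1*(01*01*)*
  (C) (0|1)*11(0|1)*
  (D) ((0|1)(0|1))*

Check each option against the DFA on short strings; one disagreement eliminates an option:
  (A) (0|1)*00: agrees with the DFA on every string of length ≤ 6
  (B) 1*(01*01*)*: on ε the DFA stays in r0 and rejects (r0 ∉ Accept), but the regex matches it → eliminate
  (C) (0|1)*11(0|1)*: on '00' the DFA goes r0 → r2 → r1 and accepts (r1 ∈ Accept), but the regex does not match it → eliminate
  (D) ((0|1)(0|1))*: on ε the DFA stays in r0 and rejects (r0 ∉ Accept), but the regex matches it → eliminate
Only (A) is consistent with the DFA.
(A) (0|1)*00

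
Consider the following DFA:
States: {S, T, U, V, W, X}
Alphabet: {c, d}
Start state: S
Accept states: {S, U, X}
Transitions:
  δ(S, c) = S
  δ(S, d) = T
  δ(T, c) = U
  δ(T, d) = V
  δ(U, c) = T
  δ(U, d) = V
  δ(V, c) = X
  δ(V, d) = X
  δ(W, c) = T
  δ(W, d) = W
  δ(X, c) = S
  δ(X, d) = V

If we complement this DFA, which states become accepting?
Complement accept states = All states \ Original accept states
= {S, T, U, V, W, X} \ {S, U, X}
{T, V, W}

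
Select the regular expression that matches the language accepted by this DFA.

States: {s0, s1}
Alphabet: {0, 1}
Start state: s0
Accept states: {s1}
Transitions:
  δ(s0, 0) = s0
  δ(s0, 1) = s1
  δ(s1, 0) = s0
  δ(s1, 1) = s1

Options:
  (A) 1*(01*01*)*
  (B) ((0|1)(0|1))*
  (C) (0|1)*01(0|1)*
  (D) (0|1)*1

Check each option against the DFA on short strings; one disagreement eliminates an option:
  (A) 1*(01*01*)*: on ε the DFA stays in s0 and rejects (s0 ∉ Accept), but the regex matches it → eliminate
  (B) ((0|1)(0|1))*: on ε the DFA stays in s0 and rejects (s0 ∉ Accept), but the regex matches it → eliminate
  (C) (0|1)*01(0|1)*: on '1' the DFA goes s0 → s1 and accepts (s1 ∈ Accept), but the regex does not match it → eliminate
  (D) (0|1)*1: agrees with the DFA on every string of length ≤ 6
Only (D) is consistent with the DFA.
(D) (0|1)*1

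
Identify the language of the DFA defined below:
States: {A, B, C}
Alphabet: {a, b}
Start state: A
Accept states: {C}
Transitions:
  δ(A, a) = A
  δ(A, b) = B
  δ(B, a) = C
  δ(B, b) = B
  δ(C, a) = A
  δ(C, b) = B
Testing a few strings:
  'aaa' → reject
  'b' → reject
  'ab' → reject
  'baa' → reject
State roles: A=no suffix match; B=one trailing b; C=suffix is ba
All strings over {a,b} ending with ba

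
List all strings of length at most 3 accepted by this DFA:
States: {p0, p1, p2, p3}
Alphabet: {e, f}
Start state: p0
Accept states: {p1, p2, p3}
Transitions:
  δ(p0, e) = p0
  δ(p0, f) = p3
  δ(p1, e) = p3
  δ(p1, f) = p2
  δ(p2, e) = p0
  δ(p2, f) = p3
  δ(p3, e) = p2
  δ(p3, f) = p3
f, ef, fe, ff, eef, efe, eff, fef, ffe, fff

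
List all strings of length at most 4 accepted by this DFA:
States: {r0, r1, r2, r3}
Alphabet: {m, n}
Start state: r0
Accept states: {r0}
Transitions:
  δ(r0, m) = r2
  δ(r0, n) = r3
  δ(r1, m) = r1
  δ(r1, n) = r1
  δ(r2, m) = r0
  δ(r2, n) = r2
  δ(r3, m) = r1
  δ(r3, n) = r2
ε, mm, mnm, nnm, mmmm, mnnm, nnnm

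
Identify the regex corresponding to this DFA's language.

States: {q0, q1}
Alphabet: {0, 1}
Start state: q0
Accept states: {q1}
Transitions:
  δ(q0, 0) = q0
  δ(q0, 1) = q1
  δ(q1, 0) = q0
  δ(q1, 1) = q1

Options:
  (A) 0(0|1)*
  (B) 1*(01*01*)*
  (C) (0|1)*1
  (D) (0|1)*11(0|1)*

Check each option against the DFA on short strings; one disagreement eliminates an option:
  (A) 0(0|1)*: on '0' the DFA goes q0 → q0 and rejects (q0 ∉ Accept), but the regex matches it → eliminate
  (B) 1*(01*01*)*: on ε the DFA stays in q0 and rejects (q0 ∉ Accept), but the regex matches it → eliminate
  (C) (0|1)*1: agrees with the DFA on every string of length ≤ 6
  (D) (0|1)*11(0|1)*: on '1' the DFA goes q0 → q1 and accepts (q1 ∈ Accept), but the regex does not match it → eliminate
Only (C) is consistent with the DFA.
(C) (0|1)*1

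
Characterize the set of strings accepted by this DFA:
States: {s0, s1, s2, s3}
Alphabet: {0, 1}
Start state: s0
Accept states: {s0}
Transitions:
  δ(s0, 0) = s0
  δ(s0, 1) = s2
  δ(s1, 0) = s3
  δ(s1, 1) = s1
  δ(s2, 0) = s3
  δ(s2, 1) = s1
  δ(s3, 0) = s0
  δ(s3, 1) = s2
Testing a few strings:
  '1' → reject
  '110' → reject
  '1001' → reject
  '0' → accept
State roles: s0=value ≡ 0 (mod 4); s1=value ≡ 3 (mod 4); s2=value ≡ 1 (mod 4); s3=value ≡ 2 (mod 4)
All binary strings representing a multiple of 4 (read in base 2; leading zeros allowed and ε counts as 0)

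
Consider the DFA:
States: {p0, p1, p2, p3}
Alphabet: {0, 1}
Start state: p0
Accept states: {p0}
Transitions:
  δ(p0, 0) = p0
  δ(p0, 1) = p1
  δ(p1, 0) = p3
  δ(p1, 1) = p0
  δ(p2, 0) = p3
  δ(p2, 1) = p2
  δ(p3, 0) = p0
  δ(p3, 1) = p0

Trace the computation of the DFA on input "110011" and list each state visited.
read '1': p0 → p1
  read '1': p1 → p0
  read '0': p0 → p0
  read '0': p0 → p0
  read '1': p0 → p1
  read '1': p1 → p0
p0 -> p1 -> p0 -> p0 -> p0 -> p1 -> p0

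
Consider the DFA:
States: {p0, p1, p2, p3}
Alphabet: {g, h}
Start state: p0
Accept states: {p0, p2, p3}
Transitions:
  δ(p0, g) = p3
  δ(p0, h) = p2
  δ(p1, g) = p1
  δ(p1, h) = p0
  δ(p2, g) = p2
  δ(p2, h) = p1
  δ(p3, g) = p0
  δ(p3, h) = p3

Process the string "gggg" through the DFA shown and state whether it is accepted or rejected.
Processing string "gggg":
  p0 --g--> p3
  p3 --g--> p0
  p0 --g--> p3
  p3 --g--> p0
Final state: p0
Accept states: {p0, p2, p3}
Yes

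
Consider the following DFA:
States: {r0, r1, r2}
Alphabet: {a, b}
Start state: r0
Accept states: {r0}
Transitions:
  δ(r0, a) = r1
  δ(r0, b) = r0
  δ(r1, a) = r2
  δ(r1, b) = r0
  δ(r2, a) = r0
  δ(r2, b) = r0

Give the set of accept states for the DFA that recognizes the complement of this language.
Complement accept states = All states \ Original accept states
= {r0, r1, r2} \ {r0}
{r1, r2}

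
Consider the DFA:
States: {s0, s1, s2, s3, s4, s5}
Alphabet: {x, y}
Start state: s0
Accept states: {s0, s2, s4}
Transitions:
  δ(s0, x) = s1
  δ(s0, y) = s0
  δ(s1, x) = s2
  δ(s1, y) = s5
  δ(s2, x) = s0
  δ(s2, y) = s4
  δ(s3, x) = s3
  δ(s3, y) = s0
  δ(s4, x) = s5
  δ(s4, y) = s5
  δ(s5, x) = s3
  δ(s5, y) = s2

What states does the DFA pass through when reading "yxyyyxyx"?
read 'y': s0 → s0
  read 'x': s0 → s1
  read 'y': s1 → s5
  read 'y': s5 → s2
  read 'y': s2 → s4
  read 'x': s4 → s5
  read 'y': s5 → s2
  read 'x': s2 → s0
s0 -> s0 -> s1 -> s5 -> s2 -> s4 -> s5 -> s2 -> s0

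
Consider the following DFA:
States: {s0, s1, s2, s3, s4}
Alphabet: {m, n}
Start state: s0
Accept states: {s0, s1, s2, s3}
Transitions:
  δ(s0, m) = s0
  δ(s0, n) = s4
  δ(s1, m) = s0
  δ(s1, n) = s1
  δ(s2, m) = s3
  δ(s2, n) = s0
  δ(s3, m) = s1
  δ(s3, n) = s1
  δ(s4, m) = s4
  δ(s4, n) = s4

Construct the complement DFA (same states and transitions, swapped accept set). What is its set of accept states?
Complement accept states = All states \ Original accept states
= {s0, s1, s2, s3, s4} \ {s0, s1, s2, s3}
{s4}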